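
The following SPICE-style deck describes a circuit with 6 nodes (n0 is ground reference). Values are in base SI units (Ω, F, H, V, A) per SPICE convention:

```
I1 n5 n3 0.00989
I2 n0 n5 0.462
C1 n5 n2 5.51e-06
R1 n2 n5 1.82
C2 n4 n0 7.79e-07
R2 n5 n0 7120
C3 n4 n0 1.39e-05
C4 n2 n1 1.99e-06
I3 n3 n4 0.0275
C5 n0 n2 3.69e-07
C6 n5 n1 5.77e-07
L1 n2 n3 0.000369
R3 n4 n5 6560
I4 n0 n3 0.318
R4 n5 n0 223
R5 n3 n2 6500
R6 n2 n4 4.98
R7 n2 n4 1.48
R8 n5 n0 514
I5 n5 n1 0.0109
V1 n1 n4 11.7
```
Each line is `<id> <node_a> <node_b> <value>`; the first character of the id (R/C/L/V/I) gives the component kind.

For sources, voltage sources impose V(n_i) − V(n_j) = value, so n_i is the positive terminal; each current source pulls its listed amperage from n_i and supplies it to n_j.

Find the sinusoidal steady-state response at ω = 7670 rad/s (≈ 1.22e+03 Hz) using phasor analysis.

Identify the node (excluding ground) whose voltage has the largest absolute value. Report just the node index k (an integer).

1

Element admittances at ω=7670 rad/s:
  I1: injects 0.00989 A into n3 (from n5)
  I2: injects 0.462 A into n5 (from n0)
  Y(C1) = 0.000+0.04226j S between n5,n2
  Y(R1) = 0.5495+0.000j S between n2,n5
  Y(C2) = 0.000+0.005975j S between n4,n0
  Y(R2) = 0.0001404+0.000j S between n5,n0
  Y(C3) = 0.000+0.1066j S between n4,n0
  Y(C4) = 0.000+0.01526j S between n2,n1
  I3: injects 0.0275 A into n4 (from n3)
  Y(C5) = 0.000+0.002830j S between n0,n2
  Y(C6) = 0.000+0.004426j S between n5,n1
  Y(L1) = 0.000-0.3533j S between n2,n3
  Y(R3) = 0.0001524+0.000j S between n4,n5
  I4: injects 0.318 A into n3 (from n0)
  Y(R4) = 0.004484+0.000j S between n5,n0
  Y(R5) = 0.0001538+0.000j S between n3,n2
  Y(R6) = 0.2008+0.000j S between n2,n4
  Y(R7) = 0.6757+0.000j S between n2,n4
  Y(R8) = 0.001946+0.000j S between n5,n0
  I5: injects 0.0109 A into n1 (from n5)
  V1: constraint V(n1)−V(n4) = 11.7
Assemble and solve the 6×6 MNA system:
  V(n1)=12.04-6.654j  V(n2)=1.155-6.371j  V(n3)=1.155-5.520j  V(n4)=0.3372-6.654j  V(n5)=1.944-6.275j
  i(V1)=0.004891-0.2108j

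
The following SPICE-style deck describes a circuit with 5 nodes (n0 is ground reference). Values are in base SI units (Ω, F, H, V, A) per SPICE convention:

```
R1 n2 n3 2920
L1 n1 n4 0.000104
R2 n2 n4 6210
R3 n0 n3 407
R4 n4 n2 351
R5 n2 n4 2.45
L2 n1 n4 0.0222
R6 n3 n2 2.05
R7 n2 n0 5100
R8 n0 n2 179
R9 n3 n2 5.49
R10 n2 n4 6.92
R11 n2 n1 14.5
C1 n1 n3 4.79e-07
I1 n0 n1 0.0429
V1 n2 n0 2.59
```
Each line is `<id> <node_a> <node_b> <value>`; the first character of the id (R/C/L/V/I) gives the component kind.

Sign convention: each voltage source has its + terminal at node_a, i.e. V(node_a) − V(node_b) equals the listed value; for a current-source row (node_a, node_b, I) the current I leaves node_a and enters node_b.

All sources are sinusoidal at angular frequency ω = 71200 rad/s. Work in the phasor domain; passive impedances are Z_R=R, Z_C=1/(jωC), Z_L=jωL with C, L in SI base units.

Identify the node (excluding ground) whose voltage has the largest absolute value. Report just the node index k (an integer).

Element admittances at ω=71200 rad/s:
  Y(R1) = 0.0003425+0.000j S between n2,n3
  Y(L1) = 0.000-0.1350j S between n1,n4
  Y(R2) = 0.0001610+0.000j S between n2,n4
  Y(R3) = 0.002457+0.000j S between n0,n3
  Y(R4) = 0.002849+0.000j S between n4,n2
  Y(R5) = 0.4082+0.000j S between n2,n4
  Y(L2) = 0.000-0.0006327j S between n1,n4
  Y(R6) = 0.4878+0.000j S between n3,n2
  Y(R7) = 0.0001961+0.000j S between n2,n0
  Y(R8) = 0.005587+0.000j S between n0,n2
  Y(R9) = 0.1821+0.000j S between n3,n2
  Y(R10) = 0.1445+0.000j S between n2,n4
  Y(R11) = 0.06897+0.000j S between n2,n1
  Y(C1) = 0.000+0.03410j S between n1,n3
  I1: injects 0.0429 A into n1 (from n0)
  V1: constraint V(n2)−V(n0) = 2.59
Assemble and solve the 5×5 MNA system:
  V(n1)=2.819+0.2079j  V(n2)=2.590+0.000j  V(n3)=2.571+0.01258j  V(n4)=2.651-0.04104j
  i(V1)=0.02161-3.092e-05j

1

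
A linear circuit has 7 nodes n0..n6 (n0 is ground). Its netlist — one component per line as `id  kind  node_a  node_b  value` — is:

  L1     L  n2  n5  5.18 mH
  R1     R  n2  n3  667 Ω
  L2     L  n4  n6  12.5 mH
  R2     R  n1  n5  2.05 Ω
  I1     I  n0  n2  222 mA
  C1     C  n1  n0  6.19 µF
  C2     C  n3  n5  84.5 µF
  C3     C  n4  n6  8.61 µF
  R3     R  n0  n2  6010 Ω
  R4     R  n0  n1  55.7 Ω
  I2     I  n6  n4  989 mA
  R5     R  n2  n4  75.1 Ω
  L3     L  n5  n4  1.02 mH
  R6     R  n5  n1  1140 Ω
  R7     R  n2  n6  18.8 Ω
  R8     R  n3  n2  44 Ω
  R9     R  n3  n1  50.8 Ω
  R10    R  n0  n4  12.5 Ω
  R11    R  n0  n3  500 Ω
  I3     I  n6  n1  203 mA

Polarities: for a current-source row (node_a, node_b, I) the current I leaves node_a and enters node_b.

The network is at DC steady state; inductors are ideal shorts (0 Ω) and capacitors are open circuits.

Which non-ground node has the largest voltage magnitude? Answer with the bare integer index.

MNA unknowns: 6 node voltages V₁..V_6 plus 3 source currents (L1, L2, L3)
L1: row V2−V5=0, i_L1 at 2,5
R1: Y=0.001499 on G[2,3]
L2: row V4−V6=0, i_L2 at 4,6
R2: Y=0.4878 on G[1,5]
I1: z[0]−=0.222, z[2]+=0.222
C1: Y=0.000 on G[1,0]
C2: Y=0.000 on G[3,5]
C3: Y=0.000 on G[4,6]
R3: Y=0.0001664 on G[0,2]
R4: Y=0.01795 on G[0,1]
I2: z[6]−=0.989, z[4]+=0.989
R5: Y=0.01332 on G[2,4]
L3: row V5−V4=0, i_L3 at 5,4
R6: Y=0.0008772 on G[5,1]
R7: Y=0.05319 on G[2,6]
R8: Y=0.02273 on G[3,2]
R9: Y=0.01969 on G[3,1]
R10: Y=0.08000 on G[0,4]
R11: Y=0.002000 on G[0,3]
I3: z[6]−=0.203, z[1]+=0.203
solve → V1=2.474, V2=2.160, V3=2.201, V4=2.160, V5=2.160, V6=2.160
aux → i_L1=0.2226, i_L2=1.192, i_L3=0.3758

1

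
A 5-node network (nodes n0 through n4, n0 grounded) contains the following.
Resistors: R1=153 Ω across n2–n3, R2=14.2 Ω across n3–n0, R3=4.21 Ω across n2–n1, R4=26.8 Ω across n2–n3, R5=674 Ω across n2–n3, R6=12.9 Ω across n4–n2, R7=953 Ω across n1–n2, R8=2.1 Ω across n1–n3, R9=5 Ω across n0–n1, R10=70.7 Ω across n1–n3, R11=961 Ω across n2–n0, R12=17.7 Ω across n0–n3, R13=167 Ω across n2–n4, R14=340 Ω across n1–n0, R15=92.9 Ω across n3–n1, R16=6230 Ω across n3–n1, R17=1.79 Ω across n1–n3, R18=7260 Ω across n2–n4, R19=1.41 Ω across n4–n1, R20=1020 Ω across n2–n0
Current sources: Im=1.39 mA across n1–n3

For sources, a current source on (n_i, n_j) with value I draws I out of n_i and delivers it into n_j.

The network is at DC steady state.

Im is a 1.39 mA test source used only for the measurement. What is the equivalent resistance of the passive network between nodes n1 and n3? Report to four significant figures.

R_eq = 0.8491 Ω

Apply KCL at each of the 4 non-ground nodes and solve the resulting linear system.
Node n1: branches {R3, R7, R8, R9, R10, R14, R15, R16, R17, R19, Im} → V_1 = -0.0004523
Node n2: branches {R1, R3, R4, R5, R6, R7, R11, R13, R18, R20} → V_2 = -0.0003014
Node n3: branches {R1, R2, R4, R5, R8, R10, R12, R15, R16, R17, Im} → V_3 = 0.0007280
Node n4: branches {R6, R13, R18, R19} → V_4 = -0.0004364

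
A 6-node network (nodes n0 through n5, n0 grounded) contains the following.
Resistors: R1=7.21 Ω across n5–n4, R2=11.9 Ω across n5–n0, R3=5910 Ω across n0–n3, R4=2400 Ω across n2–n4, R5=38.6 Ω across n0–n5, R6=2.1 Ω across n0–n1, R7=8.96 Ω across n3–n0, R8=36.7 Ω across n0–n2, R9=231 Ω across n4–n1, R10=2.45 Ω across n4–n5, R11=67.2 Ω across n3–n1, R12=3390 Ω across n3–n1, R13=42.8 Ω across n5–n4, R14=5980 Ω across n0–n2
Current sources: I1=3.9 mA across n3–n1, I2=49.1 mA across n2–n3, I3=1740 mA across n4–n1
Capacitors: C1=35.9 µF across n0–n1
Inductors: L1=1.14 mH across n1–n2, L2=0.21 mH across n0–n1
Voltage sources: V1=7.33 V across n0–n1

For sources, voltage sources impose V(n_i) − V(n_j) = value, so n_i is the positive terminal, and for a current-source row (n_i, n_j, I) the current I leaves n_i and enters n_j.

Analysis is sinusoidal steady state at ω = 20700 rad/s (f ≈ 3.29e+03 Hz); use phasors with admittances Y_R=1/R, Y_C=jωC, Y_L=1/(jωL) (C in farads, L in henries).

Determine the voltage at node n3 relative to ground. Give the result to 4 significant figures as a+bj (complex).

-0.5202+0.000j V

Apply KCL at each of the 5 non-ground nodes and solve the resulting linear system.
Node n1: branches {I1, C1, L1, R6, I3, R9, L2, R11, R12, V1} → V_1 = -7.330+0.000j
Node n2: branches {R4, L1, I2, R8, R14} → V_2 = -5.735+2.428j
Node n3: branches {R3, I1, I2, R7, R11, R12} → V_3 = -0.5202+0.000j
Node n4: branches {R1, R4, I3, R9, R10, R13} → V_4 = -18.31+0.01044j
Node n5: branches {R1, R2, R5, R10, R13} → V_5 = -15.35+0.008752j
Source currents: i(V1)=-5.393-3.693j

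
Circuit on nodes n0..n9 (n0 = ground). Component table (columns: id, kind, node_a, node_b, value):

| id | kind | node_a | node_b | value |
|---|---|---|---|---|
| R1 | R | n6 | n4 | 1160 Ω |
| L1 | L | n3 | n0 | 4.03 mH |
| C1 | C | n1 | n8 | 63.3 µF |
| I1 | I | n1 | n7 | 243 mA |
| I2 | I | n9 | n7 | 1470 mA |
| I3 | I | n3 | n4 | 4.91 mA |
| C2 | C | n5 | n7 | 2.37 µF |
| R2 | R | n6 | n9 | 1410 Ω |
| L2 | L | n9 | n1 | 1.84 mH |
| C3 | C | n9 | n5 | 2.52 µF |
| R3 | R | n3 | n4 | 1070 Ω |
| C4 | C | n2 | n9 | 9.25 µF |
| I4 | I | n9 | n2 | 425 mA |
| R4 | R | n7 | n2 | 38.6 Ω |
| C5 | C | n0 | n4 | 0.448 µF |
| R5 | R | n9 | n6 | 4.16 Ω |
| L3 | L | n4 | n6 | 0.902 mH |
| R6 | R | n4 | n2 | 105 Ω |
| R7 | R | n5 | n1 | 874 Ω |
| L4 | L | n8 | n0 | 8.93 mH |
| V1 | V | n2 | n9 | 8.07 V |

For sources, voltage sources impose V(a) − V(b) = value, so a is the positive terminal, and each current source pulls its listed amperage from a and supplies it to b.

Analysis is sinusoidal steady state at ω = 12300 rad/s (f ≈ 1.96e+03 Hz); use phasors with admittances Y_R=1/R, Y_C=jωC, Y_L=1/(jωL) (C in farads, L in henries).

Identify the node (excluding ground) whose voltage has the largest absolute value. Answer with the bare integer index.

7

Element admittances at ω=12300 rad/s:
  Y(R1) = 0.0008621+0.000j S between n6,n4
  Y(L1) = 0.000-0.02017j S between n3,n0
  Y(C1) = 0.000+0.7786j S between n1,n8
  I1: injects 0.243 A into n7 (from n1)
  I2: injects 1.47 A into n7 (from n9)
  I3: injects 0.00491 A into n4 (from n3)
  Y(C2) = 0.000+0.02915j S between n5,n7
  Y(R2) = 0.0007092+0.000j S between n6,n9
  Y(L2) = 0.000-0.04419j S between n9,n1
  Y(C3) = 0.000+0.03100j S between n9,n5
  Y(R3) = 0.0009346+0.000j S between n3,n4
  Y(C4) = 0.000+0.1138j S between n2,n9
  I4: injects 0.425 A into n2 (from n9)
  Y(R4) = 0.02591+0.000j S between n7,n2
  Y(C5) = 0.000+0.005510j S between n0,n4
  Y(R5) = 0.2404+0.000j S between n9,n6
  Y(L3) = 0.000-0.09013j S between n4,n6
  Y(R6) = 0.009524+0.000j S between n4,n2
  Y(R7) = 0.001144+0.000j S between n5,n1
  Y(L4) = 0.000-0.009104j S between n8,n0
  V1: constraint V(n2)−V(n9) = 8.07
Assemble and solve the 10×10 MNA system:
  V(n1)=9.674+9.708j  V(n2)=19.55+16.49j  V(n3)=-0.8020+0.4070j  V(n4)=13.24+17.72j  V(n5)=38.36+1.622j  V(n6)=12.10+16.07j  V(n7)=66.62-15.31j  V(n8)=9.789+9.823j  V(n9)=11.48+16.49j
  i(V1)=1.584-1.730j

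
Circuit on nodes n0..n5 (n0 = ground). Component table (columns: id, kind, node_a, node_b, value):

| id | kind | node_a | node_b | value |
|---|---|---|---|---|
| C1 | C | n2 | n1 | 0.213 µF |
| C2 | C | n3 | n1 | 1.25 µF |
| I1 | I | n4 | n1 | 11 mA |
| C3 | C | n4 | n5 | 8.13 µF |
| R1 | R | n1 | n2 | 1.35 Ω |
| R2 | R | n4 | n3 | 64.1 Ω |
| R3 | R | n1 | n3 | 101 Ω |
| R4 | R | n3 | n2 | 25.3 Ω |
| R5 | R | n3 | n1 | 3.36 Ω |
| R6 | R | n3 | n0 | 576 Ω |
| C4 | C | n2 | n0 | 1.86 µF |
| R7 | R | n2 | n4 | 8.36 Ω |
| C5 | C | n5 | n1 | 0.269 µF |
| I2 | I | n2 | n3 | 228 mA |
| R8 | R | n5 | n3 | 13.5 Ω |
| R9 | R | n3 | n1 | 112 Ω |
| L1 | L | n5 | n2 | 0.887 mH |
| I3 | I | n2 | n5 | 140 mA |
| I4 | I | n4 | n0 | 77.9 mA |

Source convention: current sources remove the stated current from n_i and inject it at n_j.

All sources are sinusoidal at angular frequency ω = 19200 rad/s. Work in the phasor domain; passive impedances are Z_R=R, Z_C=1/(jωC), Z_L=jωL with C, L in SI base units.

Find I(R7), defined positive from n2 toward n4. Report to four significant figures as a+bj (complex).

-0.06547-0.06877j A

Apply KCL at each of the 5 non-ground nodes and solve the resulting linear system.
Node n1: branches {C1, C2, I1, R1, R3, R5, C5, R9} → V_1 = 0.1799+2.209j
Node n2: branches {C1, R1, R4, C4, R7, I2, L1, I3} → V_2 = -0.1035+2.220j
Node n3: branches {C2, R2, R3, R4, R5, R6, I2, R8, R9} → V_3 = 0.7963+2.128j
Node n4: branches {I1, C3, R2, R7, I4} → V_4 = 0.4439+2.795j
Node n5: branches {C3, C5, R8, L1, I3} → V_5 = 0.9511+1.841j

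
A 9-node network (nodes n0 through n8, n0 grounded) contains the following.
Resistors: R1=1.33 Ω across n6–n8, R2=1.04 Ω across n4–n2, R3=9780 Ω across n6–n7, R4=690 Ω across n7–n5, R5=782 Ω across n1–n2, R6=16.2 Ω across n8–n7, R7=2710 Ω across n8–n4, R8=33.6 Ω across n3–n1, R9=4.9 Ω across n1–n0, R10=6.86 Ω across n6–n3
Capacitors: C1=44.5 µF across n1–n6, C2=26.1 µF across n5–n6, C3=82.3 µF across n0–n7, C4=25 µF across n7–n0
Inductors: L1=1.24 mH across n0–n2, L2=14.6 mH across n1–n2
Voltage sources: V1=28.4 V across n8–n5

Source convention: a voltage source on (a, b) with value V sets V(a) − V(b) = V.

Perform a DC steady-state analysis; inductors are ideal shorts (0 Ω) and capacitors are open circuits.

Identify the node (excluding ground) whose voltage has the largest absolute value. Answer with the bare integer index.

MNA unknowns: 8 node voltages V₁..V_8 plus 3 source currents (L1, L2, V1)
R1: Y=0.7519 on G[6,8]
C1: Y=0.000 on G[1,6]
R2: Y=0.9615 on G[4,2]
R3: Y=0.0001022 on G[6,7]
R4: Y=0.001449 on G[7,5]
L1: row V0−V2=0, i_L1 at 0,2
R5: Y=0.001279 on G[1,2]
R6: Y=0.06173 on G[8,7]
R7: Y=0.0003690 on G[8,4]
R8: Y=0.02976 on G[3,1]
C2: Y=0.000 on G[5,6]
R9: Y=0.2041 on G[1,0]
R10: Y=0.1458 on G[6,3]
C3: Y=0.000 on G[0,7]
L2: row V1−V2=0, i_L2 at 1,2
C4: Y=0.000 on G[7,0]
V1: row V8−V5=28.4, i_V1 at 8,5
solve → V1=0.000, V2=0.000, V3=-1.079e-06, V4=3.341e-08, V5=-28.40, V6=-1.300e-06, V7=-0.6503, V8=8.710e-05
aux → i_L1=0.000, i_L2=-3.213e-08, i_V1=-0.04022

5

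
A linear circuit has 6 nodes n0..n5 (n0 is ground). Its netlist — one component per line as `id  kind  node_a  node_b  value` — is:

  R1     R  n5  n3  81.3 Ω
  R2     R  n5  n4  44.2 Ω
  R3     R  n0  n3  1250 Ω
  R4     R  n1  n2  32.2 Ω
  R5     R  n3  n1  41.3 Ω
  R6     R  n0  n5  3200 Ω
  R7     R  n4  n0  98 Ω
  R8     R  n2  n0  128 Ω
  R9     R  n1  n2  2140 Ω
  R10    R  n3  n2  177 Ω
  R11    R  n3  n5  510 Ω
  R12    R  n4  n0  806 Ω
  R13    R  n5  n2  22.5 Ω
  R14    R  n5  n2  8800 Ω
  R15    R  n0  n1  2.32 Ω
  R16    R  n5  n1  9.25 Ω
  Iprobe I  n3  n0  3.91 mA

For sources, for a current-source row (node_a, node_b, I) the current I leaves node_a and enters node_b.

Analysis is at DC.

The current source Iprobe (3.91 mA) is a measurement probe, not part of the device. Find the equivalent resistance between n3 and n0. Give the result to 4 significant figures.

R_eq = 25.42 Ω

Apply KCL at each of the 5 non-ground nodes and solve the resulting linear system.
Node n1: branches {R4, R5, R9, R15, R16} → V_1 = -0.008233
Node n2: branches {R4, R8, R9, R10, R13, R14} → V_2 = -0.01802
Node n3: branches {R1, R3, R5, R10, R11, Iprobe} → V_3 = -0.09939
Node n4: branches {R2, R7, R12} → V_4 = -0.01181
Node n5: branches {R1, R2, R6, R11, R13, R14, R16} → V_5 = -0.01779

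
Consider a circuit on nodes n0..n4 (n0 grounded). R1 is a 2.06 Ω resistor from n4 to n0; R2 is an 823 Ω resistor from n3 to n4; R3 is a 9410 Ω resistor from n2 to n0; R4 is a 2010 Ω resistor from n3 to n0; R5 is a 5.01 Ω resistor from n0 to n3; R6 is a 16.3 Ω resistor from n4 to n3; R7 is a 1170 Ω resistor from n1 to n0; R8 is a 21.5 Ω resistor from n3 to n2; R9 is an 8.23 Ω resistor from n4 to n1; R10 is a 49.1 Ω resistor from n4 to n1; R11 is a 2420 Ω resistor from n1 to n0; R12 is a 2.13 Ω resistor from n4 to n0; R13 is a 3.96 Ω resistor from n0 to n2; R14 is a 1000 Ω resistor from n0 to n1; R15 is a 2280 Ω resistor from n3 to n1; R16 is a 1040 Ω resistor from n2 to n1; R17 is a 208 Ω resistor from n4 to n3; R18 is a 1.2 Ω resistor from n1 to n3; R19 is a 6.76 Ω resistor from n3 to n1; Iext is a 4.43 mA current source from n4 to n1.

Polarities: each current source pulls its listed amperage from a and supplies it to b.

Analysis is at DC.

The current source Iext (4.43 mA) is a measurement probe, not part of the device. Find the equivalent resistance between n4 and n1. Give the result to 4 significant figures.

R_eq = 2.867 Ω

Element admittances at DC:
  Y(R1) = 0.4854 S between n4,n0
  Y(R2) = 0.001215 S between n3,n4
  Y(R3) = 0.0001063 S between n2,n0
  Y(R4) = 0.0004975 S between n3,n0
  Y(R5) = 0.1996 S between n0,n3
  Y(R6) = 0.06135 S between n4,n3
  Y(R7) = 0.0008547 S between n1,n0
  Y(R8) = 0.04651 S between n3,n2
  Y(R9) = 0.1215 S between n4,n1
  Y(R10) = 0.02037 S between n4,n1
  Y(R11) = 0.0004132 S between n1,n0
  Y(R12) = 0.4695 S between n4,n0
  Y(R13) = 0.2525 S between n0,n2
  Y(R14) = 0.001000 S between n0,n1
  Y(R15) = 0.0004386 S between n3,n1
  Y(R16) = 0.0009615 S between n2,n1
  Y(R17) = 0.004808 S between n4,n3
  Y(R18) = 0.8333 S between n1,n3
  Y(R19) = 0.1479 S between n3,n1
  Iext: injects 0.00443 A into n1 (from n4)
Assemble and solve the 4×4 MNA system:
  V(n1)=0.01066  V(n2)=0.001276  V(n3)=0.008015  V(n4)=-0.002043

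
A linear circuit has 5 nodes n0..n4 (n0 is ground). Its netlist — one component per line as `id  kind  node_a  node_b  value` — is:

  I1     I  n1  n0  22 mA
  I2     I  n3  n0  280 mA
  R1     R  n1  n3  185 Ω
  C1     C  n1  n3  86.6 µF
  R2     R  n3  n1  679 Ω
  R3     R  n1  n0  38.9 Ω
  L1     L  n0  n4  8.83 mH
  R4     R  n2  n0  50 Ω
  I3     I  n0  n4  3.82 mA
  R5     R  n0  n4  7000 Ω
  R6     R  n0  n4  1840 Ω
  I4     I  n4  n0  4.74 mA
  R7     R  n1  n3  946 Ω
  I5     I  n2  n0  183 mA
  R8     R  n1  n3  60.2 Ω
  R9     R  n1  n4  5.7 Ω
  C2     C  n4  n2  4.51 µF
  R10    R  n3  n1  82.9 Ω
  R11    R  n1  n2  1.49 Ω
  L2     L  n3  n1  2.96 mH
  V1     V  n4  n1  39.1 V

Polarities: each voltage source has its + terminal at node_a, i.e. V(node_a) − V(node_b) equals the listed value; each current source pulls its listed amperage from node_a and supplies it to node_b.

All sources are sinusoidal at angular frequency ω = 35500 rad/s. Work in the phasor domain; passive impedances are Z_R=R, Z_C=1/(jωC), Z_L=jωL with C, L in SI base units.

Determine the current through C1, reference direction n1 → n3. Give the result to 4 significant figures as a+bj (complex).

0.2808+0.003355j A

Apply KCL at each of the 4 non-ground nodes and solve the resulting linear system.
Node n1: branches {I1, R1, C1, R2, R3, R7, R8, R9, R10, R11, L2, V1} → V_1 = -11.82-1.845j
Node n2: branches {R4, I5, C2, R11} → V_2 = -9.744+6.785j
Node n3: branches {I2, R1, C1, R2, R7, R8, R10, L2} → V_3 = -11.82-1.753j
Node n4: branches {L1, I3, R5, R6, I4, R9, C2, V1} → V_4 = 27.28-1.845j
Source currents: i(V1)=-8.255-5.839j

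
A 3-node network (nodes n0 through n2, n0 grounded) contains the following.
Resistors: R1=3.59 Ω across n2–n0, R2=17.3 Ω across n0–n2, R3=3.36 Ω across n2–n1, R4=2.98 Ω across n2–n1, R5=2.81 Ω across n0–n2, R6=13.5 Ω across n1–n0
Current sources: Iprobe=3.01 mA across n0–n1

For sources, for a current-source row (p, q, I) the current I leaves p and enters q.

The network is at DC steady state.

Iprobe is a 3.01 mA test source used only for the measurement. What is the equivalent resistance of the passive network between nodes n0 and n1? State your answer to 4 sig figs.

R_eq = 2.471 Ω

MNA unknowns: 2 node voltages V₁..V_2
R1: Y=0.2786 on G[2,0]
R2: Y=0.05780 on G[0,2]
R3: Y=0.2976 on G[2,1]
R4: Y=0.3356 on G[2,1]
R5: Y=0.3559 on G[0,2]
R6: Y=0.07407 on G[1,0]
Iprobe: z[0]−=0.00301, z[1]+=0.00301
solve → V1=0.007436, V2=0.003553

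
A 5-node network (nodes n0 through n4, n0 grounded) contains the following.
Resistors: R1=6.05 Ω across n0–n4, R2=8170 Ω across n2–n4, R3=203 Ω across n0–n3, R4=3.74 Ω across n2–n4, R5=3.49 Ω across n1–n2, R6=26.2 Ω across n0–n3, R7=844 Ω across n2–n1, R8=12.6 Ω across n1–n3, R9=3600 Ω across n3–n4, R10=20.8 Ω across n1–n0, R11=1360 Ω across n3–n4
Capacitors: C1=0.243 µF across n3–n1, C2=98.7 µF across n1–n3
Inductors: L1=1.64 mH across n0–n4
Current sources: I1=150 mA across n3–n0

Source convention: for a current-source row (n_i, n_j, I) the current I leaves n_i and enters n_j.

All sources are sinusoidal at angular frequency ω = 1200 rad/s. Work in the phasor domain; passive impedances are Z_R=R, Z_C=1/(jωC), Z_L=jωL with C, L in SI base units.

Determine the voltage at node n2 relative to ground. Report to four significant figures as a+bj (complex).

Element admittances at ω=1200 rad/s:
  Y(R1) = 0.1653+0.000j S between n0,n4
  Y(R2) = 0.0001224+0.000j S between n2,n4
  Y(R3) = 0.004926+0.000j S between n0,n3
  Y(R4) = 0.2674+0.000j S between n2,n4
  Y(C1) = 0.000+0.0002916j S between n3,n1
  Y(C2) = 0.000+0.1184j S between n1,n3
  Y(R5) = 0.2865+0.000j S between n1,n2
  Y(R6) = 0.03817+0.000j S between n0,n3
  Y(R7) = 0.001185+0.000j S between n2,n1
  Y(R8) = 0.07937+0.000j S between n1,n3
  Y(R9) = 0.0002778+0.000j S between n3,n4
  Y(L1) = 0.000-0.5081j S between n0,n4
  Y(R10) = 0.04808+0.000j S between n1,n0
  Y(R11) = 0.0007353+0.000j S between n3,n4
  I1: injects 0.15 A into n0 (from n3)
Assemble and solve the 4×4 MNA system:
  V(n1)=-0.5761-0.1872j  V(n2)=-0.3145-0.1641j  V(n3)=-1.068+0.3512j  V(n4)=-0.03325-0.1393j

-0.3145-0.1641j V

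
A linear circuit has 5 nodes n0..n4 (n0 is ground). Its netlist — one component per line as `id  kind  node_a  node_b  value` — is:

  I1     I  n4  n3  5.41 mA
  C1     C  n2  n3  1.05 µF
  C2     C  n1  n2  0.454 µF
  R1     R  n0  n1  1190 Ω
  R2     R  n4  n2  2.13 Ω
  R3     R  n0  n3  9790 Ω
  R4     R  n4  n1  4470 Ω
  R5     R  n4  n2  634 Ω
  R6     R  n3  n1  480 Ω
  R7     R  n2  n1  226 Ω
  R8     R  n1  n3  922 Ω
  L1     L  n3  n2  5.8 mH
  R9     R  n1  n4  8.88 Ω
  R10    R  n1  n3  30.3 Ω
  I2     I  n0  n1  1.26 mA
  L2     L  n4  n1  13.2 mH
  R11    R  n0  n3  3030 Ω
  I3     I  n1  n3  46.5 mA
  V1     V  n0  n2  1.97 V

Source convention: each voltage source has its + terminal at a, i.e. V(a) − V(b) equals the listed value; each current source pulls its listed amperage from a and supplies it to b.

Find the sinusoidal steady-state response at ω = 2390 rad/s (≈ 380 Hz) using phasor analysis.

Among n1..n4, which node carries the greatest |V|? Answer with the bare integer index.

Apply KCL at each of the 4 non-ground nodes and solve the resulting linear system.
Node n1: branches {C2, R1, R4, R6, R7, R8, R9, R10, I2, L2, I3} → V_1 = -2.260+0.09356j
Node n2: branches {C1, C2, R2, R5, R7, L1, V1} → V_2 = -1.970+0.000j
Node n3: branches {I1, C1, R3, R6, R8, L1, R10, R11, I3} → V_3 = -1.758+0.4955j
Node n4: branches {I1, R2, R4, R5, R9, L2} → V_4 = -2.032+0.03048j
Source currents: i(V1)=-0.003919+0.0002928j

1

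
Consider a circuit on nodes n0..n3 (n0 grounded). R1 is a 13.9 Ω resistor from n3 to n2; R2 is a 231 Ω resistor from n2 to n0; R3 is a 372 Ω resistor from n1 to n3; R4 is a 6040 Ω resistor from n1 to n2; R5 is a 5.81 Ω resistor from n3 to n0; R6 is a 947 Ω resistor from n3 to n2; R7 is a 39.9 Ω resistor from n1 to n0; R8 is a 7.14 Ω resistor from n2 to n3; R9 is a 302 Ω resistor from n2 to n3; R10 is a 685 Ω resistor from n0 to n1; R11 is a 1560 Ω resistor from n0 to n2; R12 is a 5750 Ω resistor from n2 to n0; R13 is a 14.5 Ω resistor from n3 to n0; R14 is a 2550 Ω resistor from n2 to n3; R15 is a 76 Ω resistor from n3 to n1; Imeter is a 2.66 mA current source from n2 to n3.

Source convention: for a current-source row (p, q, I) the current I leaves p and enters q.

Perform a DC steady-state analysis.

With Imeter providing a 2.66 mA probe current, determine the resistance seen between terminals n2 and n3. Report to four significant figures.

Apply KCL at each of the 3 non-ground nodes and solve the resulting linear system.
Node n1: branches {R3, R4, R7, R10, R15} → V_1 = 4.574e-05
Node n2: branches {R1, R2, R4, R6, R8, R9, R11, R12, R14, Imeter} → V_2 = -0.01174
Node n3: branches {R1, R3, R5, R6, R8, R9, R13, R14, R15, Imeter} → V_3 = 0.0002454

R_eq = 4.505 Ω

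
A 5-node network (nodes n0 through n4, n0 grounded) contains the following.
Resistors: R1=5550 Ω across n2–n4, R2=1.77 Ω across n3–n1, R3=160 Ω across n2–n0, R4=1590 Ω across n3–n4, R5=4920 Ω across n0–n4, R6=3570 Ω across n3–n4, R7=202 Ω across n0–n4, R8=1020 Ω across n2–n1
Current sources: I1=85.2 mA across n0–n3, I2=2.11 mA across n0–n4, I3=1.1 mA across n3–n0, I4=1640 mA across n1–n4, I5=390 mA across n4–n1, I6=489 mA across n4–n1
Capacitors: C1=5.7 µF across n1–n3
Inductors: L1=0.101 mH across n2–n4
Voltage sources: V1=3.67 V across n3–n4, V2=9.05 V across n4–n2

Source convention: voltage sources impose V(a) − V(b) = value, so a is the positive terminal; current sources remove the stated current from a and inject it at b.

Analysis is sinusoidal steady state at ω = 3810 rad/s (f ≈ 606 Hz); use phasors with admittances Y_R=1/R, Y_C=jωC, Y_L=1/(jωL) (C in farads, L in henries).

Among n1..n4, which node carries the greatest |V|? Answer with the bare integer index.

MNA unknowns: 4 node voltages V₁..V_4 plus 2 source currents (V1, V2)
R1: Y=0.0001802+0.000j on G[2,4]
I1: z[0]−=0.0852, z[3]+=0.0852
R2: Y=0.5650+0.000j on G[3,1]
I2: z[0]−=0.00211, z[4]+=0.00211
I3: z[3]−=0.0011, z[0]+=0.0011
R3: Y=0.006250+0.000j on G[2,0]
R4: Y=0.0006289+0.000j on G[3,4]
R5: Y=0.0002033+0.000j on G[0,4]
I4: z[1]−=1.64, z[4]+=1.64
R6: Y=0.0002801+0.000j on G[3,4]
R7: Y=0.004950+0.000j on G[0,4]
C1: Y=0.000+0.02172j on G[1,3]
I5: z[4]−=0.39, z[1]+=0.39
R8: Y=0.0009804+0.000j on G[2,1]
I6: z[4]−=0.489, z[1]+=0.489
L1: Y=0.000-2.599j on G[2,4]
V1: row V3−V4=3.67, i_V1 at 3,4
V2: row V4−V2=9.05, i_V2 at 4,2
solve → V1=14.83+0.05237j, V2=3.470+0.000j, V3=16.19+0.000j, V4=12.52+0.000j
aux → i_V1=-0.6914-5.134e-05j, i_V2=0.008923+23.52j

3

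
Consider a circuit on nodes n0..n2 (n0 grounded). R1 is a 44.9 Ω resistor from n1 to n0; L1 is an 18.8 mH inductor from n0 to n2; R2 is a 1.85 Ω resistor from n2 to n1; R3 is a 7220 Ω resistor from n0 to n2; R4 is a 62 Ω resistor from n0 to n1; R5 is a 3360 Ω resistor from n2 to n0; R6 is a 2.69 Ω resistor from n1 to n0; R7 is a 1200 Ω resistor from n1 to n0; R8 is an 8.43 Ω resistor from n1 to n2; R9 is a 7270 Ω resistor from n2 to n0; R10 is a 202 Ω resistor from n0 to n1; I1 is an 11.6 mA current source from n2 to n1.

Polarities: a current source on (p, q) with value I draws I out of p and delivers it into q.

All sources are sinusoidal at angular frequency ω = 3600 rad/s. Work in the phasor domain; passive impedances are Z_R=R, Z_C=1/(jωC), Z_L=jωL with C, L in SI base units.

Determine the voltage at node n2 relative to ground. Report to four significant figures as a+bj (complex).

-0.01750-0.001012j V

MNA unknowns: 2 node voltages V₁..V_2
R1: Y=0.02227+0.000j on G[1,0]
L1: Y=0.000-0.01478j on G[0,2]
R2: Y=0.5405+0.000j on G[2,1]
R3: Y=0.0001385+0.000j on G[0,2]
R4: Y=0.01613+0.000j on G[0,1]
R5: Y=0.0002976+0.000j on G[2,0]
R6: Y=0.3717+0.000j on G[1,0]
R7: Y=0.0008333+0.000j on G[1,0]
R8: Y=0.1186+0.000j on G[1,2]
R9: Y=0.0001376+0.000j on G[2,0]
R10: Y=0.004950+0.000j on G[0,1]
I1: z[2]−=0.0116, z[1]+=0.0116
solve → V1=6.007e-05-0.0006203j, V2=-0.01750-0.001012j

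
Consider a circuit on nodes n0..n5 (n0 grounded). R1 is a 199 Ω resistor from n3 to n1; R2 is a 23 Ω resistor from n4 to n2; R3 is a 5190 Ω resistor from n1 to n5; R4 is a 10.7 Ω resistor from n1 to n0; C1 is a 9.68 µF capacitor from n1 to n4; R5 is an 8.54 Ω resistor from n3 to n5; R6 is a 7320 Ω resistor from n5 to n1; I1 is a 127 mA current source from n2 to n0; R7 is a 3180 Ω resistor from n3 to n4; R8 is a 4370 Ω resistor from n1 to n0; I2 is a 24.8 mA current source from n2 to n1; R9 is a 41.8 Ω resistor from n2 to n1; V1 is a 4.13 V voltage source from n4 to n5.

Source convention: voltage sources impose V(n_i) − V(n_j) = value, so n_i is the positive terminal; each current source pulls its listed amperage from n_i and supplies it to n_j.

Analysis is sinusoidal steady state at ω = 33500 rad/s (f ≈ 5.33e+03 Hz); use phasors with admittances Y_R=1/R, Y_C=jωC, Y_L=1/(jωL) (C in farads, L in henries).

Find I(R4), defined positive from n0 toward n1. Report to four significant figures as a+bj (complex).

0.1267+0.000j A

Apply KCL at each of the 5 non-ground nodes and solve the resulting linear system.
Node n1: branches {R1, R3, R4, C1, R6, R8, I2, R9} → V_1 = -1.356+0.000j
Node n2: branches {R2, I1, I2, R9} → V_2 = -3.617+0.1520j
Node n3: branches {R1, R5, R7} → V_3 = -5.320+0.2259j
Node n4: branches {R2, C1, R7, V1} → V_4 = -1.371+0.2356j
Node n5: branches {R3, R5, R6, V1} → V_5 = -5.501+0.2356j
Source currents: i(V1)=-0.02253+0.001210j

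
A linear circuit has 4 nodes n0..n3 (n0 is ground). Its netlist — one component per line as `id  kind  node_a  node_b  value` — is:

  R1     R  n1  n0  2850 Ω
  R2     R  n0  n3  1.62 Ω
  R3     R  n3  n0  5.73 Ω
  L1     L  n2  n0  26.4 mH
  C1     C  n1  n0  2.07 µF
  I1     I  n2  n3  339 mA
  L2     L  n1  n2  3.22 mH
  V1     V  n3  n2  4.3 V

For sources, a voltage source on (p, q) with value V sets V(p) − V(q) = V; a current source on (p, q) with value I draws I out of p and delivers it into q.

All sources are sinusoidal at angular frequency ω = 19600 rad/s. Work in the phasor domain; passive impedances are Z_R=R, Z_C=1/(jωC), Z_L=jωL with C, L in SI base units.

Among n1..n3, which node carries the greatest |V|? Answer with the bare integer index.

Element admittances at ω=19600 rad/s:
  Y(R1) = 0.0003509+0.000j S between n1,n0
  Y(R2) = 0.6173+0.000j S between n0,n3
  Y(R3) = 0.1745+0.000j S between n3,n0
  Y(L1) = 0.000-0.001933j S between n2,n0
  Y(C1) = 0.000+0.04057j S between n1,n0
  I1: injects 0.339 A into n3 (from n2)
  Y(L2) = 0.000-0.01584j S between n1,n2
  V1: constraint V(n3)−V(n2) = 4.3
Assemble and solve the 4×4 MNA system:
  V(n1)=2.750+0.1360j  V(n2)=-4.294-0.1514j  V(n3)=0.006122-0.1514j
  i(V1)=0.3342+0.1199j

2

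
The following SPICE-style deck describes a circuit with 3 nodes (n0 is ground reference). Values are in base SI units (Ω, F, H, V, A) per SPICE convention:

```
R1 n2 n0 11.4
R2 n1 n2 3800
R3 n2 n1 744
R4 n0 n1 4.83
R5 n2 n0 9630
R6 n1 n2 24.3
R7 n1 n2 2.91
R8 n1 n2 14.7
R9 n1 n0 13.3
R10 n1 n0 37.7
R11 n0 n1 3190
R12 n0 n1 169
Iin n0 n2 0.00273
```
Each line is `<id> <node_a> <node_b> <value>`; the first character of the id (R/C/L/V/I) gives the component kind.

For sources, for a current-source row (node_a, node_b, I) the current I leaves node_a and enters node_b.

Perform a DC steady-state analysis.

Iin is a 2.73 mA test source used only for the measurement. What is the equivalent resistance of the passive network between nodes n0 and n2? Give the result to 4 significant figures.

R_eq = 3.652 Ω

Apply KCL at each of the 2 non-ground nodes and solve the resulting linear system.
Node n1: branches {R2, R3, R4, R6, R7, R8, R9, R10, R11, R12} → V_1 = 0.005888
Node n2: branches {R1, R2, R3, R5, R6, R7, R8, Iin} → V_2 = 0.009969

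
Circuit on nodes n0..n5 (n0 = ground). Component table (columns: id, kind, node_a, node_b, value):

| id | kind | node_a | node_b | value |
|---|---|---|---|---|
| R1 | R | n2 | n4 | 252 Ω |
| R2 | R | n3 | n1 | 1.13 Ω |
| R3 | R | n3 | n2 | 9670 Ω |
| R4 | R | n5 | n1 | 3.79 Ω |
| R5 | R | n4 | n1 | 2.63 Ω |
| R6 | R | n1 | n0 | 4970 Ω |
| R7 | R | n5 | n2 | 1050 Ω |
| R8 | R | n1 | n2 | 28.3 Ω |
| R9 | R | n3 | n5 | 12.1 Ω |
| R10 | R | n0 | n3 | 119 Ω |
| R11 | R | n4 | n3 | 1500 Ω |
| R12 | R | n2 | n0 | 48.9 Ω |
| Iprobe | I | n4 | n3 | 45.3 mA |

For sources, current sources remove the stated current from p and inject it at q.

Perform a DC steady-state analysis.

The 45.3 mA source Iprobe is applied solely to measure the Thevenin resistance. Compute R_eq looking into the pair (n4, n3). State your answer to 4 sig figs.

MNA unknowns: 5 node voltages V₁..V_5
R1: Y=0.003968 on G[2,4]
R2: Y=0.8850 on G[3,1]
R3: Y=0.0001034 on G[3,2]
R4: Y=0.2639 on G[5,1]
R5: Y=0.3802 on G[4,1]
R6: Y=0.0002012 on G[1,0]
R7: Y=0.0009524 on G[5,2]
R8: Y=0.03534 on G[1,2]
R9: Y=0.08264 on G[3,5]
R10: Y=0.008403 on G[0,3]
R11: Y=0.0006667 on G[4,3]
R12: Y=0.02045 on G[2,0]
Iprobe: z[4]−=0.0453, z[3]+=0.0453
solve → V1=-0.01110, V2=-0.01479, V3=0.03625, V4=-0.1288, V5=0.0001551

R_eq = 3.642 Ω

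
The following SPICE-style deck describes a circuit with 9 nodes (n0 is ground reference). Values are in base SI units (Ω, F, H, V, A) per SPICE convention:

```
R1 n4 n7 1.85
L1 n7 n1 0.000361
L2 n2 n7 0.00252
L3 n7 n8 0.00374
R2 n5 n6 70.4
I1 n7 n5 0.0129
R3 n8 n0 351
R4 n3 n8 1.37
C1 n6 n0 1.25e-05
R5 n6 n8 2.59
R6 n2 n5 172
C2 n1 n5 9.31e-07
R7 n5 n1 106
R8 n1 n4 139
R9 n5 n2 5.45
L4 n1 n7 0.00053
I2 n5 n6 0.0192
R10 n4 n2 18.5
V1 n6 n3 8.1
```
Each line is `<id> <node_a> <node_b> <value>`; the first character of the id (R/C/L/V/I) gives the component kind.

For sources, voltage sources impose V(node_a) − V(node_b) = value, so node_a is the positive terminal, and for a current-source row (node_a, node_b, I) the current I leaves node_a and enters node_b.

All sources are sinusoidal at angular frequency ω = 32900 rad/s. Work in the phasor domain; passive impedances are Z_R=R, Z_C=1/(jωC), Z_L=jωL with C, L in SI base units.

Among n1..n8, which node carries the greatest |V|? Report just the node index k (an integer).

Apply KCL at each of the 8 non-ground nodes and solve the resulting linear system.
Node n1: branches {L1, C2, R7, R8, L4} → V_1 = -2.733+2.084j
Node n2: branches {L2, R6, R9, R10} → V_2 = -2.514+1.531j
Node n3: branches {R4, V1} → V_3 = -8.100-0.03651j
Node n4: branches {R1, R8, R10} → V_4 = -2.714+1.888j
Node n5: branches {R2, I1, R6, C2, R7, R9, I2} → V_5 = -2.482+1.414j
Node n6: branches {R2, C1, R5, I2, V1} → V_6 = 0.0003799-0.03651j
Node n7: branches {R1, L1, L2, L3, I1, L4} → V_7 = -2.734+1.922j
Node n8: branches {L3, R3, R4, R5} → V_8 = -5.270-0.05483j
Source currents: i(V1)=-2.066+0.01338j

3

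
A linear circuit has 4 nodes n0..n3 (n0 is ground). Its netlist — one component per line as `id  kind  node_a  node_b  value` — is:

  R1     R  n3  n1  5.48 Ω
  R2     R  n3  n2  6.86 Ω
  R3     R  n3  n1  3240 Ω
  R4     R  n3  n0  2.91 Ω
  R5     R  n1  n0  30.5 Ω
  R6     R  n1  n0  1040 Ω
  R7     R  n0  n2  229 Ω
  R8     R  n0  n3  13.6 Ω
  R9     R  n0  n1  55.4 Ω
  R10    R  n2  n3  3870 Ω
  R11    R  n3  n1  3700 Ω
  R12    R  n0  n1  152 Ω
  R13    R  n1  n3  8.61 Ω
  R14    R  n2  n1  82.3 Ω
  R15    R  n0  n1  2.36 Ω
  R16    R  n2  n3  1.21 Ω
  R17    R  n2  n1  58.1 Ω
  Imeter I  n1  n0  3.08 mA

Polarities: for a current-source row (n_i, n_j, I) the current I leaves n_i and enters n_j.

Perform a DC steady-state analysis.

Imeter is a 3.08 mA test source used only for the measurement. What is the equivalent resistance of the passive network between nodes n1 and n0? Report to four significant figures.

R_eq = 1.500 Ω

Apply KCL at each of the 3 non-ground nodes and solve the resulting linear system.
Node n1: branches {R1, R3, R5, R6, R9, R11, R12, R13, R14, R15, R17, Imeter} → V_1 = -0.004621
Node n2: branches {R2, R7, R10, R14, R16, R17} → V_2 = -0.002088
Node n3: branches {R1, R2, R3, R4, R8, R10, R11, R13, R16} → V_3 = -0.002021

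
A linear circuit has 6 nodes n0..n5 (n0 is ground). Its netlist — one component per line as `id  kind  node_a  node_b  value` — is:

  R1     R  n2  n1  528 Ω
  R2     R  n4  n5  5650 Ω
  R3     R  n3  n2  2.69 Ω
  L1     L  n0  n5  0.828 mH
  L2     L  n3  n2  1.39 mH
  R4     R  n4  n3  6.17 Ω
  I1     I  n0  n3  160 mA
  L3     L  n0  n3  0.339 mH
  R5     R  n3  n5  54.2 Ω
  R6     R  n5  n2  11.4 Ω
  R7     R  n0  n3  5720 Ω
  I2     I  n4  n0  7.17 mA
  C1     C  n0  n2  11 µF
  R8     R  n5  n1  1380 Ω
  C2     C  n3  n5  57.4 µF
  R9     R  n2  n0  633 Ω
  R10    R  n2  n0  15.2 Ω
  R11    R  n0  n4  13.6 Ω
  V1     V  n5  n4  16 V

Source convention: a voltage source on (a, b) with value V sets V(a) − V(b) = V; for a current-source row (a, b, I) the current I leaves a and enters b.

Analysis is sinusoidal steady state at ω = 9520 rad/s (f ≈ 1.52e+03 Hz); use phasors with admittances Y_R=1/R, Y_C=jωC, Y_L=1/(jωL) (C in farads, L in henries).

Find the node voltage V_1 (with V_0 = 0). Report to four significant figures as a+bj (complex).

Apply KCL at each of the 5 non-ground nodes and solve the resulting linear system.
Node n1: branches {R1, R8} → V_1 = 1.631+2.116j
Node n2: branches {R1, R3, L2, R6, C1, R9, R10} → V_2 = 1.153+3.171j
Node n3: branches {R3, L2, R4, I1, L3, R5, R7, C2} → V_3 = -0.2507+4.690j
Node n4: branches {R2, R4, I2, R11, V1} → V_4 = -13.12-0.6422j
Node n5: branches {R2, L1, R5, R6, R8, C2, V1} → V_5 = 2.882-0.6422j
Source currents: i(V1)=-3.046-0.9115j

1.631+2.116j V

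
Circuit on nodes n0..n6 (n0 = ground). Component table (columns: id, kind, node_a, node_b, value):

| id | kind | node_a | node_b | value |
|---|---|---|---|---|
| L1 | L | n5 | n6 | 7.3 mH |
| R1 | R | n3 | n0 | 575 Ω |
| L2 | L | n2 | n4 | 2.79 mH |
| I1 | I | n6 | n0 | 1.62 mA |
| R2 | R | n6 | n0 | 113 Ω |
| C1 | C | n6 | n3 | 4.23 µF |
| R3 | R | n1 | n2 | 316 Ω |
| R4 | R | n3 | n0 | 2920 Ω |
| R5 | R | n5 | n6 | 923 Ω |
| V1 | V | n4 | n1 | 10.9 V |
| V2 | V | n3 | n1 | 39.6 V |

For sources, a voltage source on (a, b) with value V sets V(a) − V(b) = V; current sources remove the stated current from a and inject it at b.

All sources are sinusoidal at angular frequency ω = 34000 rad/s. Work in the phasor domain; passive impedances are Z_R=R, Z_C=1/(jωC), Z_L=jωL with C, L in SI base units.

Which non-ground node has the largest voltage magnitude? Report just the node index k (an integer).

Element admittances at ω=34000 rad/s:
  Y(L1) = 0.000-0.004029j S between n5,n6
  Y(R1) = 0.001739+0.000j S between n3,n0
  Y(L2) = 0.000-0.01054j S between n2,n4
  I1: injects 0.00162 A into n0 (from n6)
  Y(R2) = 0.008850+0.000j S between n6,n0
  Y(C1) = 0.000+0.1438j S between n6,n3
  Y(R3) = 0.003165+0.000j S between n1,n2
  Y(R4) = 0.0003425+0.000j S between n3,n0
  Y(R5) = 0.001083+0.000j S between n5,n6
  V1: constraint V(n4)−V(n1) = 10.9
  V2: constraint V(n3)−V(n1) = 39.6
Assemble and solve the 8×8 MNA system:
  V(n1)=-39.75-0.001736j  V(n2)=-29.75-3.003j  V(n3)=-0.1482-0.001736j  V(n4)=-28.85-0.001736j  V(n5)=-0.1482+0.0004084j  V(n6)=-0.1482+0.0004084j
  i(V1)=-0.03164+0.009499j  i(V2)=0.000+0.000j

1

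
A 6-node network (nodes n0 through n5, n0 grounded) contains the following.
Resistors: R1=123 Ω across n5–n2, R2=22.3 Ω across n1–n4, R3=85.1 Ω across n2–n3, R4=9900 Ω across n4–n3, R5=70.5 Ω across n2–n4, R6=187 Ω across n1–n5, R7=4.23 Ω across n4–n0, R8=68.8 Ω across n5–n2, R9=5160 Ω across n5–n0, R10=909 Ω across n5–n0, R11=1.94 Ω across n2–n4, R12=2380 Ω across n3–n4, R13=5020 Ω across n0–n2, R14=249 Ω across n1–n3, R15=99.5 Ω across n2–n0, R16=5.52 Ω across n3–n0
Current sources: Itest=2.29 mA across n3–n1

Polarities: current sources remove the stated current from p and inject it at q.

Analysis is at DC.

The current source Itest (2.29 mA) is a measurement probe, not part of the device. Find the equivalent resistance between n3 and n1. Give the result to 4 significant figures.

R_eq = 25.85 Ω

Element admittances at DC:
  Y(R1) = 0.008130 S between n5,n2
  Y(R2) = 0.04484 S between n1,n4
  Y(R3) = 0.01175 S between n2,n3
  Y(R4) = 0.0001010 S between n4,n3
  Y(R5) = 0.01418 S between n2,n4
  Y(R6) = 0.005348 S between n1,n5
  Y(R7) = 0.2364 S between n4,n0
  Y(R8) = 0.01453 S between n5,n2
  Y(R9) = 0.0001938 S between n5,n0
  Y(R10) = 0.001100 S between n5,n0
  Y(R11) = 0.5155 S between n2,n4
  Y(R12) = 0.0004202 S between n3,n4
  Y(R13) = 0.0001992 S between n0,n2
  Y(R14) = 0.004016 S between n1,n3
  Y(R15) = 0.01005 S between n2,n0
  Y(R16) = 0.1812 S between n3,n0
  Itest: injects 0.00229 A into n1 (from n3)
Assemble and solve the 5×5 MNA system:
  V(n1)=0.04904  V(n2)=0.007180  V(n3)=-0.01015  V(n4)=0.007390  V(n5)=0.01450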